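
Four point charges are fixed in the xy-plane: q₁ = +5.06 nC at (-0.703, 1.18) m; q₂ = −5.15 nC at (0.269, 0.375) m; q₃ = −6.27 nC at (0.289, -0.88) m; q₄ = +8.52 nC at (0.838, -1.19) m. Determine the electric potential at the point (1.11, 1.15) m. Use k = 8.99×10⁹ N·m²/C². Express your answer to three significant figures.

-8.62 V

Electric potential is a scalar, so the contributions from each charge add algebraically: V = Σ kqᵢ/rᵢ.
Distances from the field point to each charge: r₁ = 1.81 m, r₂ = 1.14 m, r₃ = 2.19 m, r₄ = 2.36 m.
V = k[(5.06×10⁻⁹)/(1.81) + (-5.15×10⁻⁹)/(1.14) + (-6.27×10⁻⁹)/(2.19) + (8.52×10⁻⁹)/(2.36)] = -8.62 V.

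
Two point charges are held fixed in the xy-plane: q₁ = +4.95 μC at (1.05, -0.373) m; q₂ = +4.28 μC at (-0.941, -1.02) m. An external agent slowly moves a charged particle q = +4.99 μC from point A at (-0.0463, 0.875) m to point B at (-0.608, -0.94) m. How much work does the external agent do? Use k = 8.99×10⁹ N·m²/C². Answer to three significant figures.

For quasistatic motion the external work equals the change in potential energy: W_ext = qΔV = q(V_B − V_A).
At A: distances to the source charges are 1.66 m, 2.10 m; V_A = Σ kqᵢ/rᵢ = 4.52×10⁴ V.
At B: distances to the source charges are 1.75 m, 0.342 m; V_B = Σ kqᵢ/rᵢ = 1.38×10⁵ V.
ΔV = V_B − V_A = 9.26×10⁴ V.
W_ext = qΔV = (4.99×10⁻⁶ C)(9.26×10⁴ V) = 0.462 J.

0.462 J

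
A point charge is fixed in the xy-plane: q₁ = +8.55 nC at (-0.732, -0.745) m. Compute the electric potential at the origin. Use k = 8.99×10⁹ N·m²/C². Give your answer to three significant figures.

The total potential is the scalar sum of each charge's contribution, V = Σ kqᵢ/rᵢ.
Distances from the field point to each charge: r₁ = 1.04 m.
V = k[(8.55×10⁻⁹)/(1.04)] = 73.6 V.

73.6 V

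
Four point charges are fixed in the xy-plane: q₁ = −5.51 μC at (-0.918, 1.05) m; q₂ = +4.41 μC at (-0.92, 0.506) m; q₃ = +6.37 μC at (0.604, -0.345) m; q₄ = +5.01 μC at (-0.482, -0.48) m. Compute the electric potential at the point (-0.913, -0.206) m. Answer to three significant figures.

1.42×10⁵ V

The total potential is the scalar sum of each charge's contribution, V = Σ kqᵢ/rᵢ.
Distances from the field point to each charge: r₁ = 1.26 m, r₂ = 0.712 m, r₃ = 1.52 m, r₄ = 0.511 m.
V = k[(-5.51×10⁻⁶)/(1.26) + (4.41×10⁻⁶)/(0.712) + (6.37×10⁻⁶)/(1.52) + (5.01×10⁻⁶)/(0.511)] = 1.42×10⁵ V.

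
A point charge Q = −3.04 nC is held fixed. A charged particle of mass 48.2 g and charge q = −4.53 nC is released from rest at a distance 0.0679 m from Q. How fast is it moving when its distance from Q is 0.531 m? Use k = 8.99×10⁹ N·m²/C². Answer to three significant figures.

Only the electrostatic force acts, so mechanical energy is conserved: ½mv² = U₁ − U₂ = kQq(1/r₁ − 1/r₂).
U₁ − U₂ = (8.99×10⁹ N·m²/C²)(-3.04×10⁻⁹ C)(-4.53×10⁻⁹ C)(1/0.0679 − 1/0.531) = 1.59×10⁻⁶ J.
v = √(2·1.59×10⁻⁶/0.0482) = 8.12×10⁻³ m/s.

8.12×10⁻³ m/s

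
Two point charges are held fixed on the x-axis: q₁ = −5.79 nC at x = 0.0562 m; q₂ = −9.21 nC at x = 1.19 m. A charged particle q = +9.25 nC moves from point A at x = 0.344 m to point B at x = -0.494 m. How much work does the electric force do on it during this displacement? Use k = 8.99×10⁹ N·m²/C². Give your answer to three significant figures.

The work done by the electric force is W_field = −ΔU = −q(V_B − V_A) = q(V_A − V_B).
At A: distances to the source charges are 0.288 m, 0.846 m; V_A = Σ kqᵢ/rᵢ = -279 V.
At B: distances to the source charges are 0.550 m, 1.68 m; V_B = Σ kqᵢ/rᵢ = -144 V.
ΔV = V_B − V_A = 135 V.
W_field = −qΔV = −(9.25×10⁻⁹ C)(135 V) = -1.25×10⁻⁶ J.

-1.25×10⁻⁶ J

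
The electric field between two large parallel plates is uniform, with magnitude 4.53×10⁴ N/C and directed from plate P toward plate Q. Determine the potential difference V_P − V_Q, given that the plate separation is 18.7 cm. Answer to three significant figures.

In a uniform field, potential decreases in the direction of E: ΔV = −E·d for a displacement d parallel to E.
Going from Q to P is a displacement of 18.7 cm opposite to the field, so V_P − V_Q = +Ed = 8470 V.

8470 V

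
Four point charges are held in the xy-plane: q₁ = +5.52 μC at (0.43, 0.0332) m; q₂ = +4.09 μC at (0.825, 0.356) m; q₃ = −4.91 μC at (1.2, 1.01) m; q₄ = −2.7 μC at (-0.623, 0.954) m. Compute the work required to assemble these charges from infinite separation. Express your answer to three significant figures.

The assembly work is the sum of pairwise potential energies, U = Σ_{i<j} kqᵢqⱼ/rᵢⱼ.
Pair separations: r₁₂ = 0.510 m, r₁₃ = 1.24 m, r₁₄ = 1.40 m, r₂₃ = 0.754 m, r₂₄ = 1.57 m, r₃₄ = 1.82 m.
Summing all 6 pair terms gives U = -0.131 J.

-0.131 J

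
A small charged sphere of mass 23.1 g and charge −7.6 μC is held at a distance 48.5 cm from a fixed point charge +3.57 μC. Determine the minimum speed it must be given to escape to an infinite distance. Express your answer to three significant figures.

To just escape, total mechanical energy must reach zero at infinity: ½mv²_min + U = 0, so ½mv²_min = −U = |kQq|/r.
|U| = |kQq|/r = (8.99×10⁹ N·m²/C²)(3.57×10⁻⁶)(7.60×10⁻⁶)/(0.485) = 0.503 J.
v_min = √(2|U|/m) = √(2·0.503/0.0231) = 6.60 m/s.

6.60 m/s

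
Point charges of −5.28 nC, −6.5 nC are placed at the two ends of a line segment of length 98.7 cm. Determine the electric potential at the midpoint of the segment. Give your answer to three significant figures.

-215 V

Electric potential is a scalar, so the contributions from each charge add algebraically: V = Σ kqᵢ/rᵢ.
Each charge is 0.493 m from the midpoint.
V = k[(-5.28×10⁻⁹)/(0.493) + (-6.50×10⁻⁹)/(0.493)] = -215 V.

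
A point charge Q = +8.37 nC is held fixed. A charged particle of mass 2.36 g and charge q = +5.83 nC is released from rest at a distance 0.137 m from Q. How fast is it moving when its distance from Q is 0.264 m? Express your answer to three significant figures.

Only the electrostatic force acts, so mechanical energy is conserved: ½mv² = U₁ − U₂ = kQq(1/r₁ − 1/r₂).
U₁ − U₂ = (8.99×10⁹ N·m²/C²)(8.37×10⁻⁹ C)(5.83×10⁻⁹ C)(1/0.137 − 1/0.264) = 1.54×10⁻⁶ J.
v = √(2·1.54×10⁻⁶/2.36×10⁻³) = 0.0361 m/s.

0.0361 m/s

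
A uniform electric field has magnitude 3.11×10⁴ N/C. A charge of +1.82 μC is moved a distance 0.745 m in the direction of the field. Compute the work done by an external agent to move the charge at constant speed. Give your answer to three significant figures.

-0.0422 J

The potential change for a displacement 0.745 m in the direction of the field is ΔV = −Ed = -2.32×10⁴ V.
W_ext = qΔV = -0.0422 J.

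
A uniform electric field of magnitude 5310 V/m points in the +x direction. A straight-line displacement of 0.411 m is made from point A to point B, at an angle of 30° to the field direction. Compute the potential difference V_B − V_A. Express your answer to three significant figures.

-1890 V

Only the component of displacement along E changes the potential: ΔV = −E·d·cosθ.
ΔV = −(5310 V/m)(0.411 m)cos30° = -1890 V.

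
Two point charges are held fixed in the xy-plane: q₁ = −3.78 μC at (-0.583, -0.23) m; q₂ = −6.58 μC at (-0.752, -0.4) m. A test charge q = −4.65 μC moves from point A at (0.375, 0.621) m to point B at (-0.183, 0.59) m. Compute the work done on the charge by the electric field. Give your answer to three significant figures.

The work done by the electric force is W_field = −ΔU = −q(V_B − V_A) = q(V_A − V_B).
At A: distances to the source charges are 1.28 m, 1.52 m; V_A = Σ kqᵢ/rᵢ = -6.54×10⁴ V.
At B: distances to the source charges are 0.912 m, 1.14 m; V_B = Σ kqᵢ/rᵢ = -8.91×10⁴ V.
ΔV = V_B − V_A = -2.36×10⁴ V.
W_field = −qΔV = −(-4.65×10⁻⁶ C)(-2.36×10⁴ V) = -0.110 J.

-0.110 J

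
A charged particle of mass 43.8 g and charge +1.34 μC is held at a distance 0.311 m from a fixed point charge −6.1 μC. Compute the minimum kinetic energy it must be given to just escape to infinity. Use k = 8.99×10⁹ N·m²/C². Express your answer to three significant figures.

To just escape, total mechanical energy must reach zero at infinity: ½mv²_min + U = 0, so ½mv²_min = −U = |kQq|/r.
|U| = |kQq|/r = (8.99×10⁹ N·m²/C²)(6.10×10⁻⁶)(1.34×10⁻⁶)/(0.311) = 0.236 J.

0.236 J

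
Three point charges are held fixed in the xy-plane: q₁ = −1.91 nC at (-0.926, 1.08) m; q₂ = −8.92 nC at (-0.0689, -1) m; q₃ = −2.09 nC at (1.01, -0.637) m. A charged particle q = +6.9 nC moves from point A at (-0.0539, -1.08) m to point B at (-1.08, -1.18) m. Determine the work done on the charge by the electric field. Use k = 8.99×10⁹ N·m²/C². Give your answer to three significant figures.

-6.31×10⁻⁶ J

The work done by the electric force is W_field = −ΔU = −q(V_B − V_A) = q(V_A − V_B).
At A: distances to the source charges are 2.33 m, 0.0814 m, 1.15 m; V_A = Σ kqᵢ/rᵢ = -1010 V.
At B: distances to the source charges are 2.27 m, 1.03 m, 2.16 m; V_B = Σ kqᵢ/rᵢ = -94.4 V.
ΔV = V_B − V_A = 915 V.
W_field = −qΔV = −(6.90×10⁻⁹ C)(915 V) = -6.31×10⁻⁶ J.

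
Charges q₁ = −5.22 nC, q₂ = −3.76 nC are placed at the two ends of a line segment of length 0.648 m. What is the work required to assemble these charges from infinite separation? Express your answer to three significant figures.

The work to assemble the configuration equals its total potential energy, U = Σ kqᵢqⱼ/rᵢⱼ over all pairs.
The separation is r = 0.648 m.
U = (2.72×10⁻⁷) = 2.72×10⁻⁷ J.

2.72×10⁻⁷ J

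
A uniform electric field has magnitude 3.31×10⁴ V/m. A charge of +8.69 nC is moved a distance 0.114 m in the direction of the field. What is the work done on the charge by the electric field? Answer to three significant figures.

3.28×10⁻⁵ J

The potential change for a displacement 0.114 m in the direction of the field is ΔV = −Ed = -3770 V.
W_field = −qΔV = 3.28×10⁻⁵ J.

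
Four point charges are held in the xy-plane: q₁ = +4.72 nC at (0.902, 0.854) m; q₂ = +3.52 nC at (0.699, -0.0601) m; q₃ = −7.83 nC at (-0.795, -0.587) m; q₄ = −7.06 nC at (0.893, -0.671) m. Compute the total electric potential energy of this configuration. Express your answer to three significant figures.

-3.97×10⁻⁷ J

The assembly work is the sum of pairwise potential energies, U = Σ_{i<j} kqᵢqⱼ/rᵢⱼ.
Pair separations: r₁₂ = 0.936 m, r₁₃ = 2.23 m, r₁₄ = 1.53 m, r₂₃ = 1.58 m, r₂₄ = 0.641 m, r₃₄ = 1.69 m.
Summing all 6 pair terms gives U = -3.97×10⁻⁷ J.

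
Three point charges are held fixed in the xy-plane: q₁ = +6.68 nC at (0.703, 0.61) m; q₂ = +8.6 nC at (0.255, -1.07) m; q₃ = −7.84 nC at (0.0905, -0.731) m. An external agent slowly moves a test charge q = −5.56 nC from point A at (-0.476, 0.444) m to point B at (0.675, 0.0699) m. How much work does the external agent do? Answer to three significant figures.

-3.40×10⁻⁷ J

For quasistatic motion the external work equals the change in potential energy: W_ext = qΔV = q(V_B − V_A).
At A: distances to the source charges are 1.19 m, 1.68 m, 1.30 m; V_A = Σ kqᵢ/rᵢ = 42.4 V.
At B: distances to the source charges are 0.541 m, 1.21 m, 0.992 m; V_B = Σ kqᵢ/rᵢ = 104 V.
ΔV = V_B − V_A = 61.2 V.
W_ext = qΔV = (-5.56×10⁻⁹ C)(61.2 V) = -3.40×10⁻⁷ J.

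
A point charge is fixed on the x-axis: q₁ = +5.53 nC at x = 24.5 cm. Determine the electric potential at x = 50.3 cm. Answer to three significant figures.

The total potential is the scalar sum of each charge's contribution, V = Σ kqᵢ/rᵢ.
V = k[(5.53×10⁻⁹)/(0.258)] = 193 V.

193 V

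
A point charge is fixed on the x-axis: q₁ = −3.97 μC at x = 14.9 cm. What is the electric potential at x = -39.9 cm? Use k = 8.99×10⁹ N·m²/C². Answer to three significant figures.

Electric potential is a scalar, so the contributions from each charge add algebraically: V = Σ kqᵢ/rᵢ.
V = k[(-3.97×10⁻⁶)/(0.548)] = -6.51×10⁴ V.

-6.51×10⁴ V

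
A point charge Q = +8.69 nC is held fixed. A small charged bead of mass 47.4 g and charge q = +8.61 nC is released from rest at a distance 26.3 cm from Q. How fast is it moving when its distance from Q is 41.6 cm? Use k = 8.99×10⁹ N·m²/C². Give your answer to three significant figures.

Only the electrostatic force acts, so mechanical energy is conserved: ½mv² = U₁ − U₂ = kQq(1/r₁ − 1/r₂).
U₁ − U₂ = (8.99×10⁹ N·m²/C²)(8.69×10⁻⁹ C)(8.61×10⁻⁹ C)(1/0.263 − 1/0.416) = 9.41×10⁻⁷ J.
v = √(2·9.41×10⁻⁷/0.0474) = 6.30×10⁻³ m/s.

6.30×10⁻³ m/s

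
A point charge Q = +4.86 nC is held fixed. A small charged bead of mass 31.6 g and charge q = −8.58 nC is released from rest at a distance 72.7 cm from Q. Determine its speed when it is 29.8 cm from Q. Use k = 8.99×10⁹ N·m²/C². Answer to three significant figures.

6.85×10⁻³ m/s

Only the electrostatic force acts, so mechanical energy is conserved: ½mv² = U₁ − U₂ = kQq(1/r₁ − 1/r₂).
U₁ − U₂ = (8.99×10⁹ N·m²/C²)(4.86×10⁻⁹ C)(-8.58×10⁻⁹ C)(1/0.727 − 1/0.298) = 7.42×10⁻⁷ J.
v = √(2·7.42×10⁻⁷/0.0316) = 6.85×10⁻³ m/s.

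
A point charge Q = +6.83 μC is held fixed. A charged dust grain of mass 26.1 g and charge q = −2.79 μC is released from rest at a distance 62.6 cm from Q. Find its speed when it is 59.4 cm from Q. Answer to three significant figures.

Only the electrostatic force acts, so mechanical energy is conserved: ½mv² = U₁ − U₂ = kQq(1/r₁ − 1/r₂).
U₁ − U₂ = (8.99×10⁹ N·m²/C²)(6.83×10⁻⁶ C)(-2.79×10⁻⁶ C)(1/0.626 − 1/0.594) = 0.0147 J.
v = √(2·0.0147/0.0261) = 1.06 m/s.

1.06 m/s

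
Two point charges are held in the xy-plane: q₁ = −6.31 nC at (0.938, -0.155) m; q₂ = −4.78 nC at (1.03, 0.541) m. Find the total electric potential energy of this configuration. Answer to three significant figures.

3.86×10⁻⁷ J

The assembly work is the sum of pairwise potential energies, U = Σ_{i<j} kqᵢqⱼ/rᵢⱼ.
Pair separations: r₁₂ = 0.702 m.
U = (3.86×10⁻⁷) = 3.86×10⁻⁷ J.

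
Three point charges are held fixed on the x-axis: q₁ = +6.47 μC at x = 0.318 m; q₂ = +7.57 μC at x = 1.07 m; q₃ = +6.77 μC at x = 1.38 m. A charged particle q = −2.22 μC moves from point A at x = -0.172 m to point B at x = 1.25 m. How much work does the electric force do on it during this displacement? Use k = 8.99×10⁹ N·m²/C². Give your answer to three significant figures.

1.54 J

The work done by the electric force is W_field = −ΔU = −q(V_B − V_A) = q(V_A − V_B).
At A: distances to the source charges are 0.490 m, 1.24 m, 1.55 m; V_A = Σ kqᵢ/rᵢ = 2.13×10⁵ V.
At B: distances to the source charges are 0.932 m, 0.180 m, 0.130 m; V_B = Σ kqᵢ/rᵢ = 9.09×10⁵ V.
ΔV = V_B − V_A = 6.96×10⁵ V.
W_field = −qΔV = −(-2.22×10⁻⁶ C)(6.96×10⁵ V) = 1.54 J.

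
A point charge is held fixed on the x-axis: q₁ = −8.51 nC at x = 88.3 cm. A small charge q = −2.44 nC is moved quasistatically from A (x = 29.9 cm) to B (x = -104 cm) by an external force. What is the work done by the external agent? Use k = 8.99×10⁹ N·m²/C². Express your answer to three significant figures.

For quasistatic motion the external work equals the change in potential energy: W_ext = qΔV = q(V_B − V_A).
At A: distance to the source charge is 0.584 m; V_A = kq₁/r = -131 V.
At B: distance to the source charge is 1.92 m; V_B = kq₁/r = -39.8 V.
ΔV = V_B − V_A = 91.2 V.
W_ext = qΔV = (-2.44×10⁻⁹ C)(91.2 V) = -2.23×10⁻⁷ J.

-2.23×10⁻⁷ J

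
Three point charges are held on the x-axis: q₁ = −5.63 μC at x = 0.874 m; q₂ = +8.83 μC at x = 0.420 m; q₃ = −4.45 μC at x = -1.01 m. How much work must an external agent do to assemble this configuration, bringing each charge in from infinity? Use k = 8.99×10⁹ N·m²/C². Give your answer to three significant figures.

The work to assemble the configuration equals its total potential energy, U = Σ kqᵢqⱼ/rᵢⱼ over all pairs.
Pair separations: r₁₂ = 0.454 m, r₁₃ = 1.88 m, r₂₃ = 1.43 m.
U = (-0.984) + (0.120) + (-0.247) = -1.11 J.

-1.11 J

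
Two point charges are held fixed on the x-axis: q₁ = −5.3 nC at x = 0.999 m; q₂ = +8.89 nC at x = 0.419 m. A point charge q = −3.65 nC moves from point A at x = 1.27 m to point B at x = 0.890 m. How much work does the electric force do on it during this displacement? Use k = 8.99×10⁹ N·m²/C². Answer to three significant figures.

-6.77×10⁻⁷ J

The work done by the electric force is W_field = −ΔU = −q(V_B − V_A) = q(V_A − V_B).
At A: distances to the source charges are 0.271 m, 0.851 m; V_A = Σ kqᵢ/rᵢ = -81.9 V.
At B: distances to the source charges are 0.109 m, 0.471 m; V_B = Σ kqᵢ/rᵢ = -267 V.
ΔV = V_B − V_A = -186 V.
W_field = −qΔV = −(-3.65×10⁻⁹ C)(-186 V) = -6.77×10⁻⁷ J.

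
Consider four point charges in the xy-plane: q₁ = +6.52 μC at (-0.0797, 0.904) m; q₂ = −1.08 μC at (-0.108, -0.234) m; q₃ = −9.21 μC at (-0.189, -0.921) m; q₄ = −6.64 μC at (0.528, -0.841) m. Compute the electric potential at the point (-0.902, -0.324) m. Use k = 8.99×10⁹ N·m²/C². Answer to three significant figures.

-1.01×10⁵ V

Electric potential is a scalar, so the contributions from each charge add algebraically: V = Σ kqᵢ/rᵢ.
Distances from the field point to each charge: r₁ = 1.48 m, r₂ = 0.799 m, r₃ = 0.930 m, r₄ = 1.52 m.
V = k[(6.52×10⁻⁶)/(1.48) + (-1.08×10⁻⁶)/(0.799) + (-9.21×10⁻⁶)/(0.930) + (-6.64×10⁻⁶)/(1.52)] = -1.01×10⁵ V.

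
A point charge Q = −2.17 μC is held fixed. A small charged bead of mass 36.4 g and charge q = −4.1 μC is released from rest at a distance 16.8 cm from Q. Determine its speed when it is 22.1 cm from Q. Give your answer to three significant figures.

2.50 m/s

Only the electrostatic force acts, so mechanical energy is conserved: ½mv² = U₁ − U₂ = kQq(1/r₁ − 1/r₂).
U₁ − U₂ = (8.99×10⁹ N·m²/C²)(-2.17×10⁻⁶ C)(-4.10×10⁻⁶ C)(1/0.168 − 1/0.221) = 0.114 J.
v = √(2·0.114/0.0364) = 2.50 m/s.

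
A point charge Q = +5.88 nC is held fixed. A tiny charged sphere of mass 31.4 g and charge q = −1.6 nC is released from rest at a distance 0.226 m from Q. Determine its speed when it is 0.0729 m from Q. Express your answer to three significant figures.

Only the electrostatic force acts, so mechanical energy is conserved: ½mv² = U₁ − U₂ = kQq(1/r₁ − 1/r₂).
U₁ − U₂ = (8.99×10⁹ N·m²/C²)(5.88×10⁻⁹ C)(-1.60×10⁻⁹ C)(1/0.226 − 1/0.0729) = 7.86×10⁻⁷ J.
v = √(2·7.86×10⁻⁷/0.0314) = 7.08×10⁻³ m/s.

7.08×10⁻³ m/s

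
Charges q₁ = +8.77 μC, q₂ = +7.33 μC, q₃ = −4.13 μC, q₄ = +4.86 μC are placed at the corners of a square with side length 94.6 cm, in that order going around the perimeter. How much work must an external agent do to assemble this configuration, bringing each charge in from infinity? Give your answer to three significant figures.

The work to assemble the configuration equals its total potential energy, U = Σ kqᵢqⱼ/rᵢⱼ over all pairs.
The four side pairs have separation 0.946 m and the two diagonal pairs 1.34 m.
Summing all 6 pair terms gives U = 0.534 J.

0.534 J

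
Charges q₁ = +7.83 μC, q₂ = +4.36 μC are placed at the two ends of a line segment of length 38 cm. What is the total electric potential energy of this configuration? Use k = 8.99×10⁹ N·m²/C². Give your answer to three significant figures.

0.808 J

The assembly work is the sum of pairwise potential energies, U = Σ_{i<j} kqᵢqⱼ/rᵢⱼ.
The separation is r = 0.380 m.
U = (0.808) = 0.808 J.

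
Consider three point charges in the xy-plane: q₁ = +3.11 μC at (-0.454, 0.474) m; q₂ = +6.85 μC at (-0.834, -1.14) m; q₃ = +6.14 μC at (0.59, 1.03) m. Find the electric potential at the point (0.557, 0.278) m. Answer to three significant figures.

1.31×10⁵ V

The total potential is the scalar sum of each charge's contribution, V = Σ kqᵢ/rᵢ.
Distances from the field point to each charge: r₁ = 1.03 m, r₂ = 1.99 m, r₃ = 0.753 m.
V = k[(3.11×10⁻⁶)/(1.03) + (6.85×10⁻⁶)/(1.99) + (6.14×10⁻⁶)/(0.753)] = 1.31×10⁵ V.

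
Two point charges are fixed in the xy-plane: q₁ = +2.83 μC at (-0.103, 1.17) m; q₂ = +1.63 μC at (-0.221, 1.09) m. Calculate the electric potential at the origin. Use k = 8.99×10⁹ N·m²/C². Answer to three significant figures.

The total potential is the scalar sum of each charge's contribution, V = Σ kqᵢ/rᵢ.
Distances from the field point to each charge: r₁ = 1.17 m, r₂ = 1.11 m.
V = k[(2.83×10⁻⁶)/(1.17) + (1.63×10⁻⁶)/(1.11)] = 3.48×10⁴ V.

3.48×10⁴ V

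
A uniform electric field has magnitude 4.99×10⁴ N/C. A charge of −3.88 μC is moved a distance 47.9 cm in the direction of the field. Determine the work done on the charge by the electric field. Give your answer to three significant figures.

-0.0927 J

The potential change for a displacement 47.9 cm in the direction of the field is ΔV = −Ed = -2.39×10⁴ V.
W_field = −qΔV = -0.0927 J.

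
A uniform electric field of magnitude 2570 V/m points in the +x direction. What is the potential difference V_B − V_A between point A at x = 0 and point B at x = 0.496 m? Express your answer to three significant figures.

-1270 V

In a uniform field, potential decreases in the direction of E: V_B − V_A = −E·Δx.
V_B − V_A = −(2570 V/m)(0.496 m) = -1270 V.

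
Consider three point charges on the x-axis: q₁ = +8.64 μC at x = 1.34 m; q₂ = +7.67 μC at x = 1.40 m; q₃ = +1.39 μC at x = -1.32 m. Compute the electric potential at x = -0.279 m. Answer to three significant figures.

Electric potential is a scalar, so the contributions from each charge add algebraically: V = Σ kqᵢ/rᵢ.
Distances from the field point to each charge: r₁ = 1.62 m, r₂ = 1.68 m, r₃ = 1.04 m.
V = k[(8.64×10⁻⁶)/(1.62) + (7.67×10⁻⁶)/(1.68) + (1.39×10⁻⁶)/(1.04)] = 1.01×10⁵ V.

1.01×10⁵ V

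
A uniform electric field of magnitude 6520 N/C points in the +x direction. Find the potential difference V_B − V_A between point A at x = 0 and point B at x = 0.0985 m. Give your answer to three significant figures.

In a uniform field, potential decreases in the direction of E: V_B − V_A = −E·Δx.
V_B − V_A = −(6520 V/m)(0.0985 m) = -642 V.

-642 V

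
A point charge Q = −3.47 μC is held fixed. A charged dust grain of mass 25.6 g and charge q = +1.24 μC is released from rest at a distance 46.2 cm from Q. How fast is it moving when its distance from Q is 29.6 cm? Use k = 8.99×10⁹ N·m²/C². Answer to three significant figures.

Only the electrostatic force acts, so mechanical energy is conserved: ½mv² = U₁ − U₂ = kQq(1/r₁ − 1/r₂).
U₁ − U₂ = (8.99×10⁹ N·m²/C²)(-3.47×10⁻⁶ C)(1.24×10⁻⁶ C)(1/0.462 − 1/0.296) = 0.0470 J.
v = √(2·0.0470/0.0256) = 1.92 m/s.

1.92 m/s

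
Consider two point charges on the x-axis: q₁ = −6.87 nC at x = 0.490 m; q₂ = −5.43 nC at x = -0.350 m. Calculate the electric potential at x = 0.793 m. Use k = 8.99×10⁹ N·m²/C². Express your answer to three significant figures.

The total potential is the scalar sum of each charge's contribution, V = Σ kqᵢ/rᵢ.
Distances from the field point to each charge: r₁ = 0.303 m, r₂ = 1.14 m.
V = k[(-6.87×10⁻⁹)/(0.303) + (-5.43×10⁻⁹)/(1.14)] = -247 V.

-247 V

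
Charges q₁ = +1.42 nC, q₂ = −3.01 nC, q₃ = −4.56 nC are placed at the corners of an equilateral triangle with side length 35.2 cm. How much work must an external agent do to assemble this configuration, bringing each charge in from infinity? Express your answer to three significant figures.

7.60×10⁻⁸ J

The work to assemble the configuration equals its total potential energy, U = Σ kqᵢqⱼ/rᵢⱼ over all pairs.
All three pair separations equal the side length, 0.352 m.
U = (-1.09×10⁻⁷) + (-1.65×10⁻⁷) + (3.51×10⁻⁷) = 7.60×10⁻⁸ J.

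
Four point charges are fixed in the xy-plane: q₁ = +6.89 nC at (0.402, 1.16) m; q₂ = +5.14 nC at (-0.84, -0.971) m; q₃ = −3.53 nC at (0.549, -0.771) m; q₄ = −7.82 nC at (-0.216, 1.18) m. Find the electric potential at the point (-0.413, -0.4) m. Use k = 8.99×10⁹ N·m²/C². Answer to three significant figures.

The total potential is the scalar sum of each charge's contribution, V = Σ kqᵢ/rᵢ.
Distances from the field point to each charge: r₁ = 1.76 m, r₂ = 0.713 m, r₃ = 1.03 m, r₄ = 1.59 m.
V = k[(6.89×10⁻⁹)/(1.76) + (5.14×10⁻⁹)/(0.713) + (-3.53×10⁻⁹)/(1.03) + (-7.82×10⁻⁹)/(1.59)] = 25.1 V.

25.1 V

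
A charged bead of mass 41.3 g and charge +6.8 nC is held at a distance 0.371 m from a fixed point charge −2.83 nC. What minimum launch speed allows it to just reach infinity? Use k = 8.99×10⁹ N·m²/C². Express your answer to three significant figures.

4.75×10⁻³ m/s

To just escape, total mechanical energy must reach zero at infinity: ½mv²_min + U = 0, so ½mv²_min = −U = |kQq|/r.
|U| = |kQq|/r = (8.99×10⁹ N·m²/C²)(2.83×10⁻⁹)(6.80×10⁻⁹)/(0.371) = 4.66×10⁻⁷ J.
v_min = √(2|U|/m) = √(2·4.66×10⁻⁷/0.0413) = 4.75×10⁻³ m/s.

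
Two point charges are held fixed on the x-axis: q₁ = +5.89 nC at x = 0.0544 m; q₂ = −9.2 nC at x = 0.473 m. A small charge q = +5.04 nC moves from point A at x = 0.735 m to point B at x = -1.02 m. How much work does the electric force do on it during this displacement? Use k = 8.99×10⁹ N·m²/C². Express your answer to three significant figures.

-1.17×10⁻⁶ J

The work done by the electric force is W_field = −ΔU = −q(V_B − V_A) = q(V_A − V_B).
At A: distances to the source charges are 0.681 m, 0.262 m; V_A = Σ kqᵢ/rᵢ = -238 V.
At B: distances to the source charges are 1.07 m, 1.49 m; V_B = Σ kqᵢ/rᵢ = -6.11 V.
ΔV = V_B − V_A = 232 V.
W_field = −qΔV = −(5.04×10⁻⁹ C)(232 V) = -1.17×10⁻⁶ J.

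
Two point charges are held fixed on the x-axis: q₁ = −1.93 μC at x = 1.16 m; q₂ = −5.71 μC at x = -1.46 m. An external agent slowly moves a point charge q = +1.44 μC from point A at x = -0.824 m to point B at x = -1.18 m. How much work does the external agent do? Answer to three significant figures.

For quasistatic motion the external work equals the change in potential energy: W_ext = qΔV = q(V_B − V_A).
At A: distances to the source charges are 1.98 m, 0.636 m; V_A = Σ kqᵢ/rᵢ = -8.95×10⁴ V.
At B: distances to the source charges are 2.34 m, 0.280 m; V_B = Σ kqᵢ/rᵢ = -1.91×10⁵ V.
ΔV = V_B − V_A = -1.01×10⁵ V.
W_ext = qΔV = (1.44×10⁻⁶ C)(-1.01×10⁵ V) = -0.146 J.

-0.146 J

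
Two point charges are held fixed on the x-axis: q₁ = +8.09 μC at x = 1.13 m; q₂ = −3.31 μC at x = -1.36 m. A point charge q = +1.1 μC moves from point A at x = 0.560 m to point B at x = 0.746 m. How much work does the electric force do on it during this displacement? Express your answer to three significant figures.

The work done by the electric force is W_field = −ΔU = −q(V_B − V_A) = q(V_A − V_B).
At A: distances to the source charges are 0.570 m, 1.92 m; V_A = Σ kqᵢ/rᵢ = 1.12×10⁵ V.
At B: distances to the source charges are 0.384 m, 2.11 m; V_B = Σ kqᵢ/rᵢ = 1.75×10⁵ V.
ΔV = V_B − V_A = 6.32×10⁴ V.
W_field = −qΔV = −(1.10×10⁻⁶ C)(6.32×10⁴ V) = -0.0695 J.

-0.0695 J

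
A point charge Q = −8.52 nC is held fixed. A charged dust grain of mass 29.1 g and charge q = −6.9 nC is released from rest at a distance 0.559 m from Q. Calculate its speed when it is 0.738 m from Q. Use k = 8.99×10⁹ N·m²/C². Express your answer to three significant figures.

Only the electrostatic force acts, so mechanical energy is conserved: ½mv² = U₁ − U₂ = kQq(1/r₁ − 1/r₂).
U₁ − U₂ = (8.99×10⁹ N·m²/C²)(-8.52×10⁻⁹ C)(-6.90×10⁻⁹ C)(1/0.559 − 1/0.738) = 2.29×10⁻⁷ J.
v = √(2·2.29×10⁻⁷/0.0291) = 3.97×10⁻³ m/s.

3.97×10⁻³ m/s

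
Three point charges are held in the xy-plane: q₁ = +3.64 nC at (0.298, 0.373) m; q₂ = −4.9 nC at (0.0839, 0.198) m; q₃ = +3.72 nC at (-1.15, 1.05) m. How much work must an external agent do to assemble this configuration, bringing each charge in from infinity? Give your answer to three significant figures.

-6.13×10⁻⁷ J

The assembly work is the sum of pairwise potential energies, U = Σ_{i<j} kqᵢqⱼ/rᵢⱼ.
Pair separations: r₁₂ = 0.277 m, r₁₃ = 1.60 m, r₂₃ = 1.50 m.
U = (-5.80×10⁻⁷) + (7.62×10⁻⁸) + (-1.09×10⁻⁷) = -6.13×10⁻⁷ J.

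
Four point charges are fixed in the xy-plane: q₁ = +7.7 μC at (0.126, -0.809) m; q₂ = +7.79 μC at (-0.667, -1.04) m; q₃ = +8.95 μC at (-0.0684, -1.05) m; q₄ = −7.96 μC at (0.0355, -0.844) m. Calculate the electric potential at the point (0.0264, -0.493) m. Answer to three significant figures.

2.27×10⁵ V

The total potential is the scalar sum of each charge's contribution, V = Σ kqᵢ/rᵢ.
Distances from the field point to each charge: r₁ = 0.331 m, r₂ = 0.883 m, r₃ = 0.565 m, r₄ = 0.351 m.
V = k[(7.70×10⁻⁶)/(0.331) + (7.79×10⁻⁶)/(0.883) + (8.95×10⁻⁶)/(0.565) + (-7.96×10⁻⁶)/(0.351)] = 2.27×10⁵ V.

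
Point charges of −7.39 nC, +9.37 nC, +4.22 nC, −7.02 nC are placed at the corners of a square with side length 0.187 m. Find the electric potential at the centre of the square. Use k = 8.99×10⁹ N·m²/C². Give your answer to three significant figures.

The total potential is the scalar sum of each charge's contribution, V = Σ kqᵢ/rᵢ.
The distance from each corner to the centre is a√2/2 = 0.132 m.
V = k[(-7.39×10⁻⁹)/(0.132) + (9.37×10⁻⁹)/(0.132) + (4.22×10⁻⁹)/(0.132) + (-7.02×10⁻⁹)/(0.132)] = -55.8 V.

-55.8 V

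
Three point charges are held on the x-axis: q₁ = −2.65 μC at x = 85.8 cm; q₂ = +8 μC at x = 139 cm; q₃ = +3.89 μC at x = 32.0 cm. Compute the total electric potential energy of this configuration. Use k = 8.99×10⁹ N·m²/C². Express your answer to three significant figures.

-0.269 J

The work to assemble the configuration equals its total potential energy, U = Σ kqᵢqⱼ/rᵢⱼ over all pairs.
Pair separations: r₁₂ = 0.532 m, r₁₃ = 0.538 m, r₂₃ = 1.07 m.
U = (-0.358) + (-0.172) + (0.261) = -0.269 J.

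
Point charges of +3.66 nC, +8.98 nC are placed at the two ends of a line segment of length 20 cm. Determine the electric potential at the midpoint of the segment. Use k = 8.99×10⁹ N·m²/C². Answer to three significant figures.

1140 V

The total potential is the scalar sum of each charge's contribution, V = Σ kqᵢ/rᵢ.
Each charge is 0.100 m from the midpoint.
V = k[(3.66×10⁻⁹)/(0.100) + (8.98×10⁻⁹)/(0.100)] = 1140 V.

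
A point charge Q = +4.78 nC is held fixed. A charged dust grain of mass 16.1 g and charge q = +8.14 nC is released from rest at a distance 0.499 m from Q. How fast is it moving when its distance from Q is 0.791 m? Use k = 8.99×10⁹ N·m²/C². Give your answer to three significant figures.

5.67×10⁻³ m/s

Only the electrostatic force acts, so mechanical energy is conserved: ½mv² = U₁ − U₂ = kQq(1/r₁ − 1/r₂).
U₁ − U₂ = (8.99×10⁹ N·m²/C²)(4.78×10⁻⁹ C)(8.14×10⁻⁹ C)(1/0.499 − 1/0.791) = 2.59×10⁻⁷ J.
v = √(2·2.59×10⁻⁷/0.0161) = 5.67×10⁻³ m/s.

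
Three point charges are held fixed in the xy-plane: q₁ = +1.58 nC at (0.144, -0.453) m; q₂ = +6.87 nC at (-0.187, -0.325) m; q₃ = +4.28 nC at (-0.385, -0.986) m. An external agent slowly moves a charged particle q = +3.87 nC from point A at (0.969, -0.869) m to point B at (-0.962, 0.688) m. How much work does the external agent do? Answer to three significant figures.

-5.01×10⁻⁸ J

For quasistatic motion the external work equals the change in potential energy: W_ext = qΔV = q(V_B − V_A).
At A: distances to the source charges are 0.924 m, 1.28 m, 1.36 m; V_A = Σ kqᵢ/rᵢ = 92.0 V.
At B: distances to the source charges are 1.59 m, 1.28 m, 1.77 m; V_B = Σ kqᵢ/rᵢ = 79.1 V.
ΔV = V_B − V_A = -12.9 V.
W_ext = qΔV = (3.87×10⁻⁹ C)(-12.9 V) = -5.01×10⁻⁸ J.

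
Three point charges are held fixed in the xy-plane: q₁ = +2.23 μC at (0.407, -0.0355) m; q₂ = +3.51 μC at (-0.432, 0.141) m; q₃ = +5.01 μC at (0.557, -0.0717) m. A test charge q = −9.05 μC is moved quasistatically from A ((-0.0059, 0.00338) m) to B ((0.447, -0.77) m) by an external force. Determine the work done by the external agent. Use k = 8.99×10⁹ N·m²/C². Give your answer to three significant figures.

0.744 J

For quasistatic motion the external work equals the change in potential energy: W_ext = qΔV = q(V_B − V_A).
At A: distances to the source charges are 0.415 m, 0.448 m, 0.568 m; V_A = Σ kqᵢ/rᵢ = 1.98×10⁵ V.
At B: distances to the source charges are 0.736 m, 1.27 m, 0.707 m; V_B = Σ kqᵢ/rᵢ = 1.16×10⁵ V.
ΔV = V_B − V_A = -8.22×10⁴ V.
W_ext = qΔV = (-9.05×10⁻⁶ C)(-8.22×10⁴ V) = 0.744 J.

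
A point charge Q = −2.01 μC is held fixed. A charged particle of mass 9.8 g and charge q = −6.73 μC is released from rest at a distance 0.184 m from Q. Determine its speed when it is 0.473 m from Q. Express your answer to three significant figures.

9.08 m/s

Only the electrostatic force acts, so mechanical energy is conserved: ½mv² = U₁ − U₂ = kQq(1/r₁ − 1/r₂).
U₁ − U₂ = (8.99×10⁹ N·m²/C²)(-2.01×10⁻⁶ C)(-6.73×10⁻⁶ C)(1/0.184 − 1/0.473) = 0.404 J.
v = √(2·0.404/9.80×10⁻³) = 9.08 m/s.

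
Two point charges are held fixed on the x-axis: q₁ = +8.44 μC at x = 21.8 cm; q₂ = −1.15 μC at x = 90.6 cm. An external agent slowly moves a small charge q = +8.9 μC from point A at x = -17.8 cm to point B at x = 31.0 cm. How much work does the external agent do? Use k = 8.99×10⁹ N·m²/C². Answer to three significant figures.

5.57 J

For quasistatic motion the external work equals the change in potential energy: W_ext = qΔV = q(V_B − V_A).
At A: distances to the source charges are 0.396 m, 1.08 m; V_A = Σ kqᵢ/rᵢ = 1.82×10⁵ V.
At B: distances to the source charges are 0.0920 m, 0.596 m; V_B = Σ kqᵢ/rᵢ = 8.07×10⁵ V.
ΔV = V_B − V_A = 6.25×10⁵ V.
W_ext = qΔV = (8.90×10⁻⁶ C)(6.25×10⁵ V) = 5.57 J.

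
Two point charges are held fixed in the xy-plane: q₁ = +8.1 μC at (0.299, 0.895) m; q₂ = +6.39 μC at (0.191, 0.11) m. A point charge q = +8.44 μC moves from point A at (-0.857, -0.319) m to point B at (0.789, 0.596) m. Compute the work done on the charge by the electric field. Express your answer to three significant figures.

The work done by the electric force is W_field = −ΔU = −q(V_B − V_A) = q(V_A − V_B).
At A: distances to the source charges are 1.68 m, 1.13 m; V_A = Σ kqᵢ/rᵢ = 9.42×10⁴ V.
At B: distances to the source charges are 0.574 m, 0.771 m; V_B = Σ kqᵢ/rᵢ = 2.01×10⁵ V.
ΔV = V_B − V_A = 1.07×10⁵ V.
W_field = −qΔV = −(8.44×10⁻⁶ C)(1.07×10⁵ V) = -0.905 J.

-0.905 J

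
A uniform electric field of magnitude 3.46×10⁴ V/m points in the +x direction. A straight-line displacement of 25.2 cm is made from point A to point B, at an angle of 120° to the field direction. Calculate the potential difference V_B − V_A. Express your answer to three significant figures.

4360 V

Only the component of displacement along E changes the potential: ΔV = −E·d·cosθ.
ΔV = −(3.46×10⁴ V/m)(0.252 m)cos120° = 4360 V.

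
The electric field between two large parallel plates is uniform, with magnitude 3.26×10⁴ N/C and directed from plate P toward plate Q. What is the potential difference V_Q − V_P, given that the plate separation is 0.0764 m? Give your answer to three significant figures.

-2490 V

In a uniform field, potential decreases in the direction of E: ΔV = −E·d for a displacement d parallel to E.
Going from P to Q is a displacement of 0.0764 m along the field, so V_Q − V_P = −Ed = -2490 V.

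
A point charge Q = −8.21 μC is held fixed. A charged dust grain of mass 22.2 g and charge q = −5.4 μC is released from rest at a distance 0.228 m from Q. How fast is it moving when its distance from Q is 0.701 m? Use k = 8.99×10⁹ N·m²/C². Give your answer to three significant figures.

Only the electrostatic force acts, so mechanical energy is conserved: ½mv² = U₁ − U₂ = kQq(1/r₁ − 1/r₂).
U₁ − U₂ = (8.99×10⁹ N·m²/C²)(-8.21×10⁻⁶ C)(-5.40×10⁻⁶ C)(1/0.228 − 1/0.701) = 1.18 J.
v = √(2·1.18/0.0222) = 10.3 m/s.

10.3 m/s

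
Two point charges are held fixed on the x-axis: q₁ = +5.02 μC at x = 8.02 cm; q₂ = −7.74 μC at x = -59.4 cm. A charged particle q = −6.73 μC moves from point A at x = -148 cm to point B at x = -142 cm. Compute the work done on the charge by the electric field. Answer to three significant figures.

-0.0306 J

The work done by the electric force is W_field = −ΔU = −q(V_B − V_A) = q(V_A − V_B).
At A: distances to the source charges are 1.56 m, 0.886 m; V_A = Σ kqᵢ/rᵢ = -4.96×10⁴ V.
At B: distances to the source charges are 1.50 m, 0.826 m; V_B = Σ kqᵢ/rᵢ = -5.42×10⁴ V.
ΔV = V_B − V_A = -4550 V.
W_field = −qΔV = −(-6.73×10⁻⁶ C)(-4550 V) = -0.0306 J.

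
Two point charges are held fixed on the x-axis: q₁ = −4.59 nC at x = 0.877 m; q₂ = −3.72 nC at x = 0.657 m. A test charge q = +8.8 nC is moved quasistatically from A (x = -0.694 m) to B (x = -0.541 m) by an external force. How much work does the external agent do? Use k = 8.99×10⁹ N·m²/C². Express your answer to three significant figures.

For quasistatic motion the external work equals the change in potential energy: W_ext = qΔV = q(V_B − V_A).
At A: distances to the source charges are 1.57 m, 1.35 m; V_A = Σ kqᵢ/rᵢ = -51.0 V.
At B: distances to the source charges are 1.42 m, 1.20 m; V_B = Σ kqᵢ/rᵢ = -57.0 V.
ΔV = V_B − V_A = -6.00 V.
W_ext = qΔV = (8.80×10⁻⁹ C)(-6.00 V) = -5.28×10⁻⁸ J.

-5.28×10⁻⁸ J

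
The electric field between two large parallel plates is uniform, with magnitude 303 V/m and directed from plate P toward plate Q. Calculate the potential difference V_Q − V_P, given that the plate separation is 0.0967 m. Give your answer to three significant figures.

-29.3 V

In a uniform field, potential decreases in the direction of E: ΔV = −E·d for a displacement d parallel to E.
Going from P to Q is a displacement of 0.0967 m along the field, so V_Q − V_P = −Ed = -29.3 V.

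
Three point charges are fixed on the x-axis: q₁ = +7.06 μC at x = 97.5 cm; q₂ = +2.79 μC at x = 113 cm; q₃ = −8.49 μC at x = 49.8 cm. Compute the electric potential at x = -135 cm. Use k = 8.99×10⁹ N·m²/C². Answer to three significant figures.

-3890 V

Electric potential is a scalar, so the contributions from each charge add algebraically: V = Σ kqᵢ/rᵢ.
Distances from the field point to each charge: r₁ = 2.33 m, r₂ = 2.48 m, r₃ = 1.85 m.
V = k[(7.06×10⁻⁶)/(2.33) + (2.79×10⁻⁶)/(2.48) + (-8.49×10⁻⁶)/(1.85)] = -3890 V.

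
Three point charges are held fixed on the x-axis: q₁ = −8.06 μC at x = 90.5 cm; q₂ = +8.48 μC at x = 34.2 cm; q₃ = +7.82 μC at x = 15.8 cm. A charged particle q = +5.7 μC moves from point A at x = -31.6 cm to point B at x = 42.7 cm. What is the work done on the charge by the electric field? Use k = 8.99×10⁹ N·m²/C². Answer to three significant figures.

The work done by the electric force is W_field = −ΔU = −q(V_B − V_A) = q(V_A − V_B).
At A: distances to the source charges are 1.22 m, 0.658 m, 0.474 m; V_A = Σ kqᵢ/rᵢ = 2.05×10⁵ V.
At B: distances to the source charges are 0.478 m, 0.0850 m, 0.269 m; V_B = Σ kqᵢ/rᵢ = 1.01×10⁶ V.
ΔV = V_B − V_A = 8.02×10⁵ V.
W_field = −qΔV = −(5.70×10⁻⁶ C)(8.02×10⁵ V) = -4.57 J.

-4.57 J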